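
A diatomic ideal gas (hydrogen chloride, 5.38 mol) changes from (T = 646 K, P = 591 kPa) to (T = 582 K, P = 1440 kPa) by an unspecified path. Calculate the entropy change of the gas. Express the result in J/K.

ΔS = nC_p ln(T₂/T₁) − nR ln(P₂/P₁), with C_p = 7R/2 = 29.1 J mol⁻¹ K⁻¹ for a diatomic ideal gas.
ΔS = 5.38 × [29.1 × ln(582/646) − 8.314 × ln(1440/591)] = -56.2 J/K.

ΔS = -56.2 J/K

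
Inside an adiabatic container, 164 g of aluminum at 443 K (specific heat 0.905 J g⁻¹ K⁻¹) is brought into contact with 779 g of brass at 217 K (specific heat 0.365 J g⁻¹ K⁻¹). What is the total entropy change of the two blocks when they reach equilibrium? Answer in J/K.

Energy balance: T_f = (m₁c₁T₁ + m₂c₂T₂)/(m₁c₁ + m₂c₂) = 294.51 K.
ΔS₁ = m₁c₁ ln(T_f/T₁) = 148.42 × ln(294.51/443) = -60.59 J/K.
ΔS₂ = m₂c₂ ln(T_f/T₂) = 284.335 × ln(294.51/217) = 86.84 J/K.
ΔS_total = -60.59 + 86.84 = 26.2 J/K.

ΔS_total = 26.2 J/K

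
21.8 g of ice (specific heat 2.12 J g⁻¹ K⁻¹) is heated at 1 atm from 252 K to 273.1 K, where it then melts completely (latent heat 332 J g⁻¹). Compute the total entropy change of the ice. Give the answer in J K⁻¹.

Warming step: ΔS₁ = m c ln(T_tr/T_i) = 21.8 × 2.12 × ln(273.1/252) = 3.716 J/K.
Phase change: ΔS₂ = +mL/T_tr = 21.8 × 332 / 273.1 = 26.5 J/K.
ΔS_total = (3.716) + (26.5) = 30.2 J/K.

ΔS = 30.2 J/K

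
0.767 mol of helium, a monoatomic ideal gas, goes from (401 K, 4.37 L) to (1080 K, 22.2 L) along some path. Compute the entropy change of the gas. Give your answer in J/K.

Entropy is a state function: ΔS = nC_V ln(T₂/T₁) + nR ln(V₂/V₁), with C_V = 3R/2 = 12.47 J mol⁻¹ K⁻¹ for a monoatomic ideal gas.
ΔS = 0.767 × [12.47 × ln(1080/401) + 8.314 × ln(22.2/4.37)] = 19.8 J/K.

ΔS = 19.8 J/K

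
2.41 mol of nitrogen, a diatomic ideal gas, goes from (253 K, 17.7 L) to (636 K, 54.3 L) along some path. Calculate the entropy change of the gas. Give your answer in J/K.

Entropy is a state function: ΔS = nC_V ln(T₂/T₁) + nR ln(V₂/V₁), with C_V = 5R/2 = 20.79 J mol⁻¹ K⁻¹ for a diatomic ideal gas.
ΔS = 2.41 × [20.79 × ln(636/253) + 8.314 × ln(54.3/17.7)] = 68.6 J/K.

ΔS = 68.6 J/K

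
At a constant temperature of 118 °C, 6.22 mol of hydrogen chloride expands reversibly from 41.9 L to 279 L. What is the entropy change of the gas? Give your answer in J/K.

For an isothermal ideal gas ΔS_gas = nR ln(V₂/V₁) = 6.22 × 8.314 × ln(279/41.9) = 98 J/K.

ΔS_gas = 98 J/K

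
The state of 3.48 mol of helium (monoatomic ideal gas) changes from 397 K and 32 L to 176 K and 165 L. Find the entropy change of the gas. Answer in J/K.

Entropy is a state function: ΔS = nC_V ln(T₂/T₁) + nR ln(V₂/V₁), with C_V = 3R/2 = 12.47 J mol⁻¹ K⁻¹ for a monoatomic ideal gas.
ΔS = 3.48 × [12.47 × ln(176/397) + 8.314 × ln(165/32)] = 12.2 J/K.

ΔS = 12.2 J/K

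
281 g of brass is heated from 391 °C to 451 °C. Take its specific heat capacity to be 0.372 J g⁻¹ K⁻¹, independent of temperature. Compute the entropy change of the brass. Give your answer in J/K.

ΔS = 9.04 J/K

In kelvin: T₁ = 664.15 K, T₂ = 724.15 K. ΔS = ∫dQ_rev/T = m c ln(T₂/T₁) = 281 × 0.372 × ln(724.15/664.15) = 9.04 J/K.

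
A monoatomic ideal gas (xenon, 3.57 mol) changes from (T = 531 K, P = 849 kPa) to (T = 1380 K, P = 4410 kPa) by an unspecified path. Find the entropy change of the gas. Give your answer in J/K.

ΔS = nC_p ln(T₂/T₁) − nR ln(P₂/P₁), with C_p = 5R/2 = 20.79 J mol⁻¹ K⁻¹ for a monoatomic ideal gas.
ΔS = 3.57 × [20.79 × ln(1380/531) − 8.314 × ln(4410/849)] = 22 J/K.

ΔS = 22 J/K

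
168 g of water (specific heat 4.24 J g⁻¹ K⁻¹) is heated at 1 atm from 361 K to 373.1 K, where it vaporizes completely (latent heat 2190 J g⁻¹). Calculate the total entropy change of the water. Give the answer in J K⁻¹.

Warming step: ΔS₁ = m c ln(T_tr/T_i) = 168 × 4.24 × ln(373.1/361) = 23.48 J/K.
Phase change: ΔS₂ = +mL/T_tr = 168 × 2190 / 373.1 = 986.1 J/K.
ΔS_total = (23.48) + (986.1) = 1010 J/K.

ΔS = 1010 J/K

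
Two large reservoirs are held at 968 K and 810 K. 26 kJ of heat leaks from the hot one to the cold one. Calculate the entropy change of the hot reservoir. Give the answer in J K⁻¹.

ΔS_hot = -26.9 J/K

The hot reservoir loses heat Q, so ΔS_hot = −Q/T_H = −26000/968 = -26.9 J/K.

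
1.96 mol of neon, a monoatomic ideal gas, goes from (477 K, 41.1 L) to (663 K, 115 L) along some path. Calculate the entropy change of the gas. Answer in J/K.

Entropy is a state function: ΔS = nC_V ln(T₂/T₁) + nR ln(V₂/V₁), with C_V = 3R/2 = 12.47 J mol⁻¹ K⁻¹ for a monoatomic ideal gas.
ΔS = 1.96 × [12.47 × ln(663/477) + 8.314 × ln(115/41.1)] = 24.8 J/K.

ΔS = 24.8 J/K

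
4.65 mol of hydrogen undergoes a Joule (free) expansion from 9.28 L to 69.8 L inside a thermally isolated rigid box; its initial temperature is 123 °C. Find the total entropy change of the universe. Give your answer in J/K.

ΔS_universe = 78 J/K

No heat is exchanged and no work is done, so the ideal-gas temperature stays constant.
Entropy is a state function; using a reversible isothermal path, ΔS_gas = nR ln(V₂/V₁) = 4.65 × 8.314 × ln(69.8/9.28) = 78 J/K.
The insulated surroundings exchange no heat, so ΔS_surr = 0 and ΔS_universe = ΔS_gas.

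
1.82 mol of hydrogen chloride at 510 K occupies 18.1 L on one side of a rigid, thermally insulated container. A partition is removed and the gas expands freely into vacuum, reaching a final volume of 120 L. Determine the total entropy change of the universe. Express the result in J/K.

For an ideal gas in free expansion Q = 0 and W = 0, so T is unchanged.
Entropy is a state function; using a reversible isothermal path, ΔS_gas = nR ln(V₂/V₁) = 1.82 × 8.314 × ln(120/18.1) = 28.6 J/K.
The insulated surroundings exchange no heat, so ΔS_surr = 0 and ΔS_universe = ΔS_gas.

ΔS_universe = 28.6 J/K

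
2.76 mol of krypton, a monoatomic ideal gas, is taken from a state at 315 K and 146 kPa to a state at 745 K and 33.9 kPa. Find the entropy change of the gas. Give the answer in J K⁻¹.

ΔS = nC_p ln(T₂/T₁) − nR ln(P₂/P₁), with C_p = 5R/2 = 20.79 J mol⁻¹ K⁻¹ for a monoatomic ideal gas.
ΔS = 2.76 × [20.79 × ln(745/315) − 8.314 × ln(33.9/146)] = 82.9 J/K.

ΔS = 82.9 J/K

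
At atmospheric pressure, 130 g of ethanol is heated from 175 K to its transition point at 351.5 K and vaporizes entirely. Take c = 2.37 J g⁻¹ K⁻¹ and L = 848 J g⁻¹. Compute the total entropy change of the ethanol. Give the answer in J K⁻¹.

Warming step: ΔS₁ = m c ln(T_tr/T_i) = 130 × 2.37 × ln(351.5/175) = 214.88 J/K.
Phase change: ΔS₂ = +mL/T_tr = 130 × 848 / 351.5 = 313.63 J/K.
ΔS_total = (214.88) + (313.63) = 529 J/K.

ΔS = 529 J/K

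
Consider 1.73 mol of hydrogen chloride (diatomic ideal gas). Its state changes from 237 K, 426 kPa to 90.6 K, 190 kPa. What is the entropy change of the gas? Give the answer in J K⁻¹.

ΔS = -36.8 J/K

ΔS = nC_p ln(T₂/T₁) − nR ln(P₂/P₁), with C_p = 7R/2 = 29.1 J mol⁻¹ K⁻¹ for a diatomic ideal gas.
ΔS = 1.73 × [29.1 × ln(90.6/237) − 8.314 × ln(190/426)] = -36.8 J/K.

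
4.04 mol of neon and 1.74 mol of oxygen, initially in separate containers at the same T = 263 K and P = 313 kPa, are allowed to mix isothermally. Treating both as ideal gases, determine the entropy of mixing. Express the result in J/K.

Mole fractions: x_A = 4.04/5.78 = 0.699, x_B = 0.301.
ΔS_mix = −R(n_A ln x_A + n_B ln x_B) = −8.314 × (4.04 ln 0.699 + 1.74 ln 0.301) = 29.4 J/K.

ΔS_mix = 29.4 J/K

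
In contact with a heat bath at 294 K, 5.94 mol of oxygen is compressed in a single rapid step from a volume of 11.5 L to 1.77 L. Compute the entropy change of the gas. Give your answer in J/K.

ΔS_gas = -92.4 J/K

Entropy is a state function, so ΔS_gas depends only on the end states.
For an isothermal ideal gas ΔS_gas = nR ln(V₂/V₁) = 5.94 × 8.314 × ln(1.77/11.5) = -92.4 J/K.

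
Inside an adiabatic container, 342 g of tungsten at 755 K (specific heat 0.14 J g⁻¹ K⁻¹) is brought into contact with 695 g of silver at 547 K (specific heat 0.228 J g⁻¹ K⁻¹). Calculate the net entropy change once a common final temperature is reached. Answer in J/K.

Energy balance: T_f = (m₁c₁T₁ + m₂c₂T₂)/(m₁c₁ + m₂c₂) = 595.27 K.
ΔS₁ = m₁c₁ ln(T_f/T₁) = 47.88 × ln(595.27/755) = -11.38 J/K.
ΔS₂ = m₂c₂ ln(T_f/T₂) = 158.46 × ln(595.27/547) = 13.4 J/K.
ΔS_total = -11.38 + 13.4 = 2.02 J/K.

ΔS_total = 2.02 J/K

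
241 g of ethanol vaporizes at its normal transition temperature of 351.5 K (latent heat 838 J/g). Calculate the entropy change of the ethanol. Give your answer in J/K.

Heat absorbed by the substance: Q = mL = 241 × 838 = 201958 J.
At constant T, ΔS = Q_rev/T = 201958 / 351.5 = 575 J/K.

ΔS = 575 J/K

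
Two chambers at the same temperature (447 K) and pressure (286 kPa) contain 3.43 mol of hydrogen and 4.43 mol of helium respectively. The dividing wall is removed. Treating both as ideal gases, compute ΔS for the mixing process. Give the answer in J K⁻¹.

ΔS_mix = 44.8 J/K

Mole fractions: x_A = 3.43/7.86 = 0.436, x_B = 0.564.
ΔS_mix = −R(n_A ln x_A + n_B ln x_B) = −8.314 × (3.43 ln 0.436 + 4.43 ln 0.564) = 44.8 J/K.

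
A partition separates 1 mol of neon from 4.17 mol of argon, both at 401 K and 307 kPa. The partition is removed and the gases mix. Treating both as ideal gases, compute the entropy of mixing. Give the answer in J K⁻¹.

ΔS_mix = 21.1 J/K

Mole fractions: x_A = 1/5.17 = 0.193, x_B = 0.807.
ΔS_mix = −R(n_A ln x_A + n_B ln x_B) = −8.314 × (1 ln 0.193 + 4.17 ln 0.807) = 21.1 J/K.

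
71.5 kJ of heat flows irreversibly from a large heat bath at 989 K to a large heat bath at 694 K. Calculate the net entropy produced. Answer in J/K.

ΔS_total = 30.7 J/K

ΔS_hot = −Q/T_H = −71500/989 = -72.3 J/K and ΔS_cold = +Q/T_C = 71500/694 = 103 J/K.
ΔS_total = -72.3 + 103 = 30.7 J/K, positive as the second law requires.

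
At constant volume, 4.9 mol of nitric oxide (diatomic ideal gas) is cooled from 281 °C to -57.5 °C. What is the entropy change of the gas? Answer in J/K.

ΔS = -96.1 J/K

In kelvin: T₁ = 554.15 K, T₂ = 215.65 K. At constant volume, ΔS = nC_V ln(T₂/T₁) with C_V = 5R/2 = 20.79 J mol⁻¹ K⁻¹.
ΔS = 4.9 × 20.79 × ln(215.65/554.15) = -96.1 J/K.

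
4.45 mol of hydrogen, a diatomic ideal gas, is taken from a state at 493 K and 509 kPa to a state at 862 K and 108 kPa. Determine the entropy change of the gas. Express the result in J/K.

ΔS = nC_p ln(T₂/T₁) − nR ln(P₂/P₁), with C_p = 7R/2 = 29.1 J mol⁻¹ K⁻¹ for a diatomic ideal gas.
ΔS = 4.45 × [29.1 × ln(862/493) − 8.314 × ln(108/509)] = 130 J/K.

ΔS = 130 J/K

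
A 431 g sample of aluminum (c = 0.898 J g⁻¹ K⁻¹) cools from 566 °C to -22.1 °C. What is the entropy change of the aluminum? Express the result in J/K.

In kelvin: T₁ = 839.15 K, T₂ = 251.05 K. ΔS = ∫dQ_rev/T = m c ln(T₂/T₁) = 431 × 0.898 × ln(251.05/839.15) = -467 J/K.

ΔS = -467 J/K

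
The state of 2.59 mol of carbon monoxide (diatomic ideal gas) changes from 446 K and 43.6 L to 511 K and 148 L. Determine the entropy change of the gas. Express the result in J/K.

Entropy is a state function: ΔS = nC_V ln(T₂/T₁) + nR ln(V₂/V₁), with C_V = 5R/2 = 20.79 J mol⁻¹ K⁻¹ for a diatomic ideal gas.
ΔS = 2.59 × [20.79 × ln(511/446) + 8.314 × ln(148/43.6)] = 33.6 J/K.

ΔS = 33.6 J/K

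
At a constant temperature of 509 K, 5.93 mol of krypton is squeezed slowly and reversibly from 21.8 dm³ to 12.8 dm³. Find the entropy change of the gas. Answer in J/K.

For an isothermal ideal gas ΔS_gas = nR ln(V₂/V₁) = 5.93 × 8.314 × ln(12.8/21.8) = -26.3 J/K.

ΔS_gas = -26.3 J/K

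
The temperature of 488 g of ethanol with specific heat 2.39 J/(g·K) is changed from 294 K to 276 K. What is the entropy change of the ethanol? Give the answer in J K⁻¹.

ΔS = -73.7 J/K

ΔS = ∫dQ_rev/T = m c ln(T₂/T₁) = 488 × 2.39 × ln(276/294) = -73.7 J/K.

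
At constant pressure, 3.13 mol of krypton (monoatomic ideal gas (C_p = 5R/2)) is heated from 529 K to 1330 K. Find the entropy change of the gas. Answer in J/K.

ΔS = 60 J/K

At constant pressure, ΔS = nC_p ln(T₂/T₁) with C_p = 5R/2 = 20.79 J mol⁻¹ K⁻¹.
ΔS = 3.13 × 20.79 × ln(1330/529) = 60 J/K.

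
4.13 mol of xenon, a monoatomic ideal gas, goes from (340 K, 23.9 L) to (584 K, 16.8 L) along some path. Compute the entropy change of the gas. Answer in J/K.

ΔS = 15.8 J/K

Entropy is a state function: ΔS = nC_V ln(T₂/T₁) + nR ln(V₂/V₁), with C_V = 3R/2 = 12.47 J mol⁻¹ K⁻¹ for a monoatomic ideal gas.
ΔS = 4.13 × [12.47 × ln(584/340) + 8.314 × ln(16.8/23.9)] = 15.8 J/K.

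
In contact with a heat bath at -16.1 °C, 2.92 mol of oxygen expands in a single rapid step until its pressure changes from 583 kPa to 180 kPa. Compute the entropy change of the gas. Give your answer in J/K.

ΔS_gas = 28.5 J/K

Entropy is a state function, so ΔS_gas depends only on the end states.
For an isothermal ideal gas ΔS_gas = nR ln(P₁/P₂) = 2.92 × 8.314 × ln(583/180) = 28.5 J/K.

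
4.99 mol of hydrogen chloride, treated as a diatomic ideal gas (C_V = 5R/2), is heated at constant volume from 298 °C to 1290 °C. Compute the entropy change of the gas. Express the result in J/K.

ΔS = 104 J/K

In kelvin: T₁ = 571.15 K, T₂ = 1563.15 K. At constant volume, ΔS = nC_V ln(T₂/T₁) with C_V = 5R/2 = 20.79 J mol⁻¹ K⁻¹.
ΔS = 4.99 × 20.79 × ln(1563.15/571.15) = 104 J/K.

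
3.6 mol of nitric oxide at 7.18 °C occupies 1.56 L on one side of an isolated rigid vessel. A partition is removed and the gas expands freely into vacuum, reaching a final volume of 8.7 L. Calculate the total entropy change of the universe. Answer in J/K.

For an ideal gas in free expansion Q = 0 and W = 0, so T is unchanged.
Entropy is a state function; using a reversible isothermal path, ΔS_gas = nR ln(V₂/V₁) = 3.6 × 8.314 × ln(8.7/1.56) = 51.4 J/K.
The insulated surroundings exchange no heat, so ΔS_surr = 0 and ΔS_universe = ΔS_gas.

ΔS_universe = 51.4 J/K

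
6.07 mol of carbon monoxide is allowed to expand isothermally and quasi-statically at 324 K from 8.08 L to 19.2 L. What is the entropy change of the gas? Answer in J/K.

ΔS_gas = 43.7 J/K

For an isothermal ideal gas ΔS_gas = nR ln(V₂/V₁) = 6.07 × 8.314 × ln(19.2/8.08) = 43.7 J/K.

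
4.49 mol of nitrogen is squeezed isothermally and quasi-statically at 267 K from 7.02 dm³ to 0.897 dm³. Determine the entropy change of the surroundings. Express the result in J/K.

ΔS_surr = 76.8 J/K

For an isothermal ideal gas ΔS_gas = nR ln(V₂/V₁) = 4.49 × 8.314 × ln(0.897/7.02) = -76.8 J/K.
The process is reversible, so ΔS_surr = −ΔS_gas = 76.8 J/K and ΔS_universe = 0.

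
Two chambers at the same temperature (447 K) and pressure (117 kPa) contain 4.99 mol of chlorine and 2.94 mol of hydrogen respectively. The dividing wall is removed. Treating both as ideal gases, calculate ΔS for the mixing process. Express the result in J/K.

ΔS_mix = 43.5 J/K

Mole fractions: x_A = 4.99/7.93 = 0.629, x_B = 0.371.
ΔS_mix = −R(n_A ln x_A + n_B ln x_B) = −8.314 × (4.99 ln 0.629 + 2.94 ln 0.371) = 43.5 J/K.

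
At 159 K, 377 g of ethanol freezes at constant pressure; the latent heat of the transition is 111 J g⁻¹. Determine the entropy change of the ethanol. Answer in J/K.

ΔS = -263 J/K

Heat released by the substance: Q = −mL = −377 × 111 = −41847 J.
At constant T, ΔS = Q_rev/T = −41847 / 159 = -263 J/K.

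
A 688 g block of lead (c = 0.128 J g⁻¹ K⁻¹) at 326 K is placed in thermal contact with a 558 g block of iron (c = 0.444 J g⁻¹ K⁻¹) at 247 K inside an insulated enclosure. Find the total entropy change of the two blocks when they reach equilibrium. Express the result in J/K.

ΔS_total = 2.61 J/K

Energy balance: T_f = (m₁c₁T₁ + m₂c₂T₂)/(m₁c₁ + m₂c₂) = 267.72 K.
ΔS₁ = m₁c₁ ln(T_f/T₁) = 88.064 × ln(267.72/326) = -17.346 J/K.
ΔS₂ = m₂c₂ ln(T_f/T₂) = 247.752 × ln(267.72/247) = 19.954 J/K.
ΔS_total = -17.346 + 19.954 = 2.61 J/K.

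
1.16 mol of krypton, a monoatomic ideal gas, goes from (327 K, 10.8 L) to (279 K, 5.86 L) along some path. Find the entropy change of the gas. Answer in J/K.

Entropy is a state function: ΔS = nC_V ln(T₂/T₁) + nR ln(V₂/V₁), with C_V = 3R/2 = 12.47 J mol⁻¹ K⁻¹ for a monoatomic ideal gas.
ΔS = 1.16 × [12.47 × ln(279/327) + 8.314 × ln(5.86/10.8)] = -8.19 J/K.

ΔS = -8.19 J/K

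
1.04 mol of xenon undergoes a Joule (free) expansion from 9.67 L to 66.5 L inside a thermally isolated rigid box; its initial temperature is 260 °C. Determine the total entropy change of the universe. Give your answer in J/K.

For an ideal gas in free expansion Q = 0 and W = 0, so T is unchanged.
Entropy is a state function; using a reversible isothermal path, ΔS_gas = nR ln(V₂/V₁) = 1.04 × 8.314 × ln(66.5/9.67) = 16.7 J/K.
The insulated surroundings exchange no heat, so ΔS_surr = 0 and ΔS_universe = ΔS_gas.

ΔS_universe = 16.7 J/K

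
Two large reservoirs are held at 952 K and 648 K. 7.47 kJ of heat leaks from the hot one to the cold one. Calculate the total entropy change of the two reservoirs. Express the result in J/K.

ΔS_total = 3.68 J/K

ΔS_hot = −Q/T_H = −7470/952 = -7.847 J/K and ΔS_cold = +Q/T_C = 7470/648 = 11.53 J/K.
ΔS_total = -7.847 + 11.53 = 3.68 J/K, positive as the second law requires.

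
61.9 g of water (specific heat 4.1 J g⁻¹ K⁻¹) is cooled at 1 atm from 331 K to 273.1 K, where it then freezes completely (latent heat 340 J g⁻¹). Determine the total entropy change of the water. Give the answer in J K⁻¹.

Cooling step: ΔS₁ = m c ln(T_tr/T_i) = 61.9 × 4.1 × ln(273.1/331) = -48.8 J/K.
Phase change: ΔS₂ = −mL/T_tr = −61.9 × 340 / 273.1 = -77.06 J/K.
ΔS_total = (-48.8) + (-77.06) = -126 J/K.

ΔS = -126 J/K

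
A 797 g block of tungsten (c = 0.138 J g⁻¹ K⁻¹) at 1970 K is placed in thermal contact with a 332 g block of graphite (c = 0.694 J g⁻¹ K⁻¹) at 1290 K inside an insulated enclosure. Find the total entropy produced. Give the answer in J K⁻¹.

Energy balance: T_f = (m₁c₁T₁ + m₂c₂T₂)/(m₁c₁ + m₂c₂) = 1509.7 K.
ΔS₁ = m₁c₁ ln(T_f/T₁) = 109.986 × ln(1509.7/1970) = -29.27 J/K.
ΔS₂ = m₂c₂ ln(T_f/T₂) = 230.408 × ln(1509.7/1290) = 36.24 J/K.
ΔS_total = -29.27 + 36.24 = 6.97 J/K.

ΔS_total = 6.97 J/K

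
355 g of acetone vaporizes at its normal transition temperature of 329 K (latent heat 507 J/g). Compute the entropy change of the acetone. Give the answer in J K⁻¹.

ΔS = 547 J/K

Heat absorbed by the substance: Q = mL = 355 × 507 = 179985 J.
At constant T, ΔS = Q_rev/T = 179985 / 329 = 547 J/K.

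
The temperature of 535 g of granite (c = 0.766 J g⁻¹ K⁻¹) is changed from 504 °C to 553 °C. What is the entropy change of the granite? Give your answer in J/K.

ΔS = 25.1 J/K

In kelvin: T₁ = 777.15 K, T₂ = 826.15 K. ΔS = ∫dQ_rev/T = m c ln(T₂/T₁) = 535 × 0.766 × ln(826.15/777.15) = 25.1 J/K.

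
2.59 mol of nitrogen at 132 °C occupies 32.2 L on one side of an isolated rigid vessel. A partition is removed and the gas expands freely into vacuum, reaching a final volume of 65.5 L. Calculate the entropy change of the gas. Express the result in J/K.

ΔS_gas = 15.3 J/K

For an ideal gas in free expansion Q = 0 and W = 0, so T is unchanged.
Entropy is a state function; using a reversible isothermal path, ΔS_gas = nR ln(V₂/V₁) = 2.59 × 8.314 × ln(65.5/32.2) = 15.3 J/K.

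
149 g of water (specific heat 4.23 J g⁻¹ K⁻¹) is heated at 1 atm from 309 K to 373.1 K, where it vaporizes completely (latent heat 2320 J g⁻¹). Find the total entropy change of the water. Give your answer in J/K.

ΔS = 1050 J/K

Warming step: ΔS₁ = m c ln(T_tr/T_i) = 149 × 4.23 × ln(373.1/309) = 118.8 J/K.
Phase change: ΔS₂ = +mL/T_tr = 149 × 2320 / 373.1 = 926.5 J/K.
ΔS_total = (118.8) + (926.5) = 1050 J/K.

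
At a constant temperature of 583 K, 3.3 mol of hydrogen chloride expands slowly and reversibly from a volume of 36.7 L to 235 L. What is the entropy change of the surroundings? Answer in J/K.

ΔS_surr = -50.9 J/K

For an isothermal ideal gas ΔS_gas = nR ln(V₂/V₁) = 3.3 × 8.314 × ln(235/36.7) = 50.9 J/K.
The process is reversible, so ΔS_surr = −ΔS_gas = -50.9 J/K and ΔS_universe = 0.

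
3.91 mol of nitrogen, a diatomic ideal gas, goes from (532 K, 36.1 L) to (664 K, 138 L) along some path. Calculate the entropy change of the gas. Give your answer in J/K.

Entropy is a state function: ΔS = nC_V ln(T₂/T₁) + nR ln(V₂/V₁), with C_V = 5R/2 = 20.79 J mol⁻¹ K⁻¹ for a diatomic ideal gas.
ΔS = 3.91 × [20.79 × ln(664/532) + 8.314 × ln(138/36.1)] = 61.6 J/K.

ΔS = 61.6 J/K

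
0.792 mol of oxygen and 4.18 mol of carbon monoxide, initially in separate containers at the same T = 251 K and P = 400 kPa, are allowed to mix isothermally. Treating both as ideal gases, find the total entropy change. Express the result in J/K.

Mole fractions: x_A = 0.792/4.97 = 0.159, x_B = 0.841.
ΔS_mix = −R(n_A ln x_A + n_B ln x_B) = −8.314 × (0.792 ln 0.159 + 4.18 ln 0.841) = 18.1 J/K.

ΔS_mix = 18.1 J/K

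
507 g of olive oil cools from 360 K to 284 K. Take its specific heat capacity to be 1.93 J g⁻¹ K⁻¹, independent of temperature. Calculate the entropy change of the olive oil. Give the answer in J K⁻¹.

ΔS = ∫dQ_rev/T = m c ln(T₂/T₁) = 507 × 1.93 × ln(284/360) = -232 J/K.

ΔS = -232 J/K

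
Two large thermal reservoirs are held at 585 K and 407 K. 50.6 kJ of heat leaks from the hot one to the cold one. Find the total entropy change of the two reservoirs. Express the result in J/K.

ΔS_total = 37.8 J/K

ΔS_hot = −Q/T_H = −50600/585 = -86.5 J/K and ΔS_cold = +Q/T_C = 50600/407 = 124.3 J/K.
ΔS_total = -86.5 + 124.3 = 37.8 J/K, positive as the second law requires.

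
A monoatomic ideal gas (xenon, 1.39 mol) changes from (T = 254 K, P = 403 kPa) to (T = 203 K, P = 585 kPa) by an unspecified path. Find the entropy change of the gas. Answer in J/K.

ΔS = nC_p ln(T₂/T₁) − nR ln(P₂/P₁), with C_p = 5R/2 = 20.79 J mol⁻¹ K⁻¹ for a monoatomic ideal gas.
ΔS = 1.39 × [20.79 × ln(203/254) − 8.314 × ln(585/403)] = -10.8 J/K.

ΔS = -10.8 J/K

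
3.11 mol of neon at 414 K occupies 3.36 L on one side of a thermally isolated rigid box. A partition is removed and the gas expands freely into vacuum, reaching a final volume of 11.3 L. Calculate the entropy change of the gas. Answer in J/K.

ΔS_gas = 31.4 J/K

For an ideal gas in free expansion Q = 0 and W = 0, so T is unchanged.
Entropy is a state function; using a reversible isothermal path, ΔS_gas = nR ln(V₂/V₁) = 3.11 × 8.314 × ln(11.3/3.36) = 31.4 J/K.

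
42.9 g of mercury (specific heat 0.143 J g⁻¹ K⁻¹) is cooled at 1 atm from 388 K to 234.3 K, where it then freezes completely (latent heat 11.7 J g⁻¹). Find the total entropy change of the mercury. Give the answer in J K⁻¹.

Cooling step: ΔS₁ = m c ln(T_tr/T_i) = 42.9 × 0.143 × ln(234.3/388) = -3.094 J/K.
Phase change: ΔS₂ = −mL/T_tr = −42.9 × 11.7 / 234.3 = -2.142 J/K.
ΔS_total = (-3.094) + (-2.142) = -5.24 J/K.

ΔS = -5.24 J/K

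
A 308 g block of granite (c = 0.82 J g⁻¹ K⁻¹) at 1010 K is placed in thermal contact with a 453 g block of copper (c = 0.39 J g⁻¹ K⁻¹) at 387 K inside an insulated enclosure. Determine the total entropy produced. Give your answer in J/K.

Energy balance: T_f = (m₁c₁T₁ + m₂c₂T₂)/(m₁c₁ + m₂c₂) = 753.57 K.
ΔS₁ = m₁c₁ ln(T_f/T₁) = 252.56 × ln(753.57/1010) = -73.969 J/K.
ΔS₂ = m₂c₂ ln(T_f/T₂) = 176.67 × ln(753.57/387) = 117.73 J/K.
ΔS_total = -73.969 + 117.73 = 43.8 J/K.

ΔS_total = 43.8 J/K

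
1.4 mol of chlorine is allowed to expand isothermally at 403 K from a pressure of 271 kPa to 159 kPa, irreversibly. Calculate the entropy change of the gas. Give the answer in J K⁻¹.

Entropy is a state function, so ΔS_gas depends only on the end states.
For an isothermal ideal gas ΔS_gas = nR ln(P₁/P₂) = 1.4 × 8.314 × ln(271/159) = 6.21 J/K.

ΔS_gas = 6.21 J/K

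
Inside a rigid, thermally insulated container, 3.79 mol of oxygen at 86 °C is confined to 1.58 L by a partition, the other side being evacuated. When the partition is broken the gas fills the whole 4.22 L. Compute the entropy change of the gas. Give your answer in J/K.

For an ideal gas in free expansion Q = 0 and W = 0, so T is unchanged.
Entropy is a state function; using a reversible isothermal path, ΔS_gas = nR ln(V₂/V₁) = 3.79 × 8.314 × ln(4.22/1.58) = 31 J/K.

ΔS_gas = 31 J/K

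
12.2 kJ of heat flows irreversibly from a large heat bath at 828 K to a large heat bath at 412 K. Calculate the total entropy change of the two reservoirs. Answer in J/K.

ΔS_hot = −Q/T_H = −12200/828 = -14.73 J/K and ΔS_cold = +Q/T_C = 12200/412 = 29.61 J/K.
ΔS_total = -14.73 + 29.61 = 14.9 J/K, positive as the second law requires.

ΔS_total = 14.9 J/K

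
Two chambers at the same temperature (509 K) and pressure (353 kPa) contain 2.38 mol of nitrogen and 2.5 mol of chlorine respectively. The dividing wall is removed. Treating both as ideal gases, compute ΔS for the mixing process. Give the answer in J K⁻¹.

Mole fractions: x_A = 2.38/4.88 = 0.488, x_B = 0.512.
ΔS_mix = −R(n_A ln x_A + n_B ln x_B) = −8.314 × (2.38 ln 0.488 + 2.5 ln 0.512) = 28.1 J/K.

ΔS_mix = 28.1 J/K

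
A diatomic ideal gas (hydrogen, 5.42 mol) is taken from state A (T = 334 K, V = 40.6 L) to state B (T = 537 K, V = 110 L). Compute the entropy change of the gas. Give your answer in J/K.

ΔS = 98.4 J/K

Entropy is a state function: ΔS = nC_V ln(T₂/T₁) + nR ln(V₂/V₁), with C_V = 5R/2 = 20.79 J mol⁻¹ K⁻¹ for a diatomic ideal gas.
ΔS = 5.42 × [20.79 × ln(537/334) + 8.314 × ln(110/40.6)] = 98.4 J/K.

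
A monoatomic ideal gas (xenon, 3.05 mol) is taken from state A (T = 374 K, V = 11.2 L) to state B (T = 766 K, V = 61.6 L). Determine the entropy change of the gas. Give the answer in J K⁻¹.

Entropy is a state function: ΔS = nC_V ln(T₂/T₁) + nR ln(V₂/V₁), with C_V = 3R/2 = 12.47 J mol⁻¹ K⁻¹ for a monoatomic ideal gas.
ΔS = 3.05 × [12.47 × ln(766/374) + 8.314 × ln(61.6/11.2)] = 70.5 J/K.

ΔS = 70.5 J/K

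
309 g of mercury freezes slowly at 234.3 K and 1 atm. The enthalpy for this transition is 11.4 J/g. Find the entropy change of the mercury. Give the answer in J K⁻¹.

Heat released by the substance: Q = −mL = −309 × 11.4 = −3522.6 J.
At constant T, ΔS = Q_rev/T = −3522.6 / 234.3 = -15 J/K.

ΔS = -15 J/K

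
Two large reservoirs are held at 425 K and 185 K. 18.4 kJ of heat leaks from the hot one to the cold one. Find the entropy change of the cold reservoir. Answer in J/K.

The cold reservoir gains heat Q, so ΔS_cold = +Q/T_C = 18400/185 = 99.5 J/K.

ΔS_cold = 99.5 J/K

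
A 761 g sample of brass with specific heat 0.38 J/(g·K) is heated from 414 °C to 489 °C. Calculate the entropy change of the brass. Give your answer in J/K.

ΔS = 30 J/K

In kelvin: T₁ = 687.15 K, T₂ = 762.15 K. ΔS = ∫dQ_rev/T = m c ln(T₂/T₁) = 761 × 0.38 × ln(762.15/687.15) = 30 J/K.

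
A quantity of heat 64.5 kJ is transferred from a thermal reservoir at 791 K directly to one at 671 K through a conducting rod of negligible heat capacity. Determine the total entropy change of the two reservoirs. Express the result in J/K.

ΔS_total = 14.6 J/K

ΔS_hot = −Q/T_H = −64500/791 = -81.54 J/K and ΔS_cold = +Q/T_C = 64500/671 = 96.13 J/K.
ΔS_total = -81.54 + 96.13 = 14.6 J/K, positive as the second law requires.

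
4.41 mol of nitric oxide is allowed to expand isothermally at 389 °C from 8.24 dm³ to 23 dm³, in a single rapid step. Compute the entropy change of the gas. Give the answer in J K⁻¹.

ΔS_gas = 37.6 J/K

Entropy is a state function, so ΔS_gas depends only on the end states.
For an isothermal ideal gas ΔS_gas = nR ln(V₂/V₁) = 4.41 × 8.314 × ln(23/8.24) = 37.6 J/K.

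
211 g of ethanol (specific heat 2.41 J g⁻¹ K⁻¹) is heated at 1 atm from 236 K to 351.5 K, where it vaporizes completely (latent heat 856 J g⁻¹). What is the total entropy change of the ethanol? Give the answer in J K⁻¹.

ΔS = 716 J/K

Warming step: ΔS₁ = m c ln(T_tr/T_i) = 211 × 2.41 × ln(351.5/236) = 202.6 J/K.
Phase change: ΔS₂ = +mL/T_tr = 211 × 856 / 351.5 = 513.8 J/K.
ΔS_total = (202.6) + (513.8) = 716 J/K.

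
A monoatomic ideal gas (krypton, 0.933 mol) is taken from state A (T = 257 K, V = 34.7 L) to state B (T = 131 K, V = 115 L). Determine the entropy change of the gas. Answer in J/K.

ΔS = 1.45 J/K

Entropy is a state function: ΔS = nC_V ln(T₂/T₁) + nR ln(V₂/V₁), with C_V = 3R/2 = 12.47 J mol⁻¹ K⁻¹ for a monoatomic ideal gas.
ΔS = 0.933 × [12.47 × ln(131/257) + 8.314 × ln(115/34.7)] = 1.45 J/K.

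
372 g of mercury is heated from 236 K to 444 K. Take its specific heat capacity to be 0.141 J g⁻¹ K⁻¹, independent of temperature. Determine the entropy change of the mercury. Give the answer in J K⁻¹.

ΔS = ∫dQ_rev/T = m c ln(T₂/T₁) = 372 × 0.141 × ln(444/236) = 33.1 J/K.

ΔS = 33.1 J/K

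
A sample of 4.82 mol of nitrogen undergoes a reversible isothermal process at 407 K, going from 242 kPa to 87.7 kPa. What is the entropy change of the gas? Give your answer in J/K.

For an isothermal ideal gas ΔS_gas = nR ln(P₁/P₂) = 4.82 × 8.314 × ln(242/87.7) = 40.7 J/K.

ΔS_gas = 40.7 J/K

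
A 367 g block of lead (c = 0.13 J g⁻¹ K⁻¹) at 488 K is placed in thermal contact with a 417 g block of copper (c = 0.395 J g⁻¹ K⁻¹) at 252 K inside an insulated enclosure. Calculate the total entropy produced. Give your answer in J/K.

ΔS_total = 9.02 J/K

Energy balance: T_f = (m₁c₁T₁ + m₂c₂T₂)/(m₁c₁ + m₂c₂) = 305 K.
ΔS₁ = m₁c₁ ln(T_f/T₁) = 47.71 × ln(305/488) = -22.42 J/K.
ΔS₂ = m₂c₂ ln(T_f/T₂) = 164.715 × ln(305/252) = 31.44 J/K.
ΔS_total = -22.42 + 31.44 = 9.02 J/K.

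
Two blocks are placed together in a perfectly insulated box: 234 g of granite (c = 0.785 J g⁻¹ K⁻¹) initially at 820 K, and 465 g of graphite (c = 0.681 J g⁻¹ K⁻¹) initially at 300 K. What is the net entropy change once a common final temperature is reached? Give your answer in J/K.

ΔS_total = 61.7 J/K

Energy balance: T_f = (m₁c₁T₁ + m₂c₂T₂)/(m₁c₁ + m₂c₂) = 490.9 K.
ΔS₁ = m₁c₁ ln(T_f/T₁) = 183.69 × ln(490.9/820) = -94.24 J/K.
ΔS₂ = m₂c₂ ln(T_f/T₂) = 316.665 × ln(490.9/300) = 155.9 J/K.
ΔS_total = -94.24 + 155.9 = 61.7 J/K.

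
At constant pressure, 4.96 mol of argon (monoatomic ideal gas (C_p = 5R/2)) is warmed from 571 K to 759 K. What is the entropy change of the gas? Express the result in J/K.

ΔS = 29.3 J/K

At constant pressure, ΔS = nC_p ln(T₂/T₁) with C_p = 5R/2 = 20.79 J mol⁻¹ K⁻¹.
ΔS = 4.96 × 20.79 × ln(759/571) = 29.3 J/K.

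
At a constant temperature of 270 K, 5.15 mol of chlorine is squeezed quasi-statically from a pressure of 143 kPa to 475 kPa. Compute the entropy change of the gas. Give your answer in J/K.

For an isothermal ideal gas ΔS_gas = nR ln(P₁/P₂) = 5.15 × 8.314 × ln(143/475) = -51.4 J/K.

ΔS_gas = -51.4 J/K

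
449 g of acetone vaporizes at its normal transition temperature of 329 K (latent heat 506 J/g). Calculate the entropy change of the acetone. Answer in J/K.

Heat absorbed by the substance: Q = mL = 449 × 506 = 227194 J.
At constant T, ΔS = Q_rev/T = 227194 / 329 = 691 J/K.

ΔS = 691 J/K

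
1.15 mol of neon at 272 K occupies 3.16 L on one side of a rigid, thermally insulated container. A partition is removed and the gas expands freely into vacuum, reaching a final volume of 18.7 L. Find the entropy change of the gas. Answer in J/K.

For an ideal gas in free expansion Q = 0 and W = 0, so T is unchanged.
Entropy is a state function; using a reversible isothermal path, ΔS_gas = nR ln(V₂/V₁) = 1.15 × 8.314 × ln(18.7/3.16) = 17 J/K.

ΔS_gas = 17 J/K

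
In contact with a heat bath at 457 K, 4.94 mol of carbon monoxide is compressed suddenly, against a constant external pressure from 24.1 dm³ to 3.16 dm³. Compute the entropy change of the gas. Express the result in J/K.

Entropy is a state function, so ΔS_gas depends only on the end states.
For an isothermal ideal gas ΔS_gas = nR ln(V₂/V₁) = 4.94 × 8.314 × ln(3.16/24.1) = -83.4 J/K.

ΔS_gas = -83.4 J/K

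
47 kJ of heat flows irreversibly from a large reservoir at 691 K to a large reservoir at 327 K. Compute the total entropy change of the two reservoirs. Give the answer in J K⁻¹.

ΔS_total = 75.7 J/K

ΔS_hot = −Q/T_H = −47000/691 = -68.02 J/K and ΔS_cold = +Q/T_C = 47000/327 = 143.7 J/K.
ΔS_total = -68.02 + 143.7 = 75.7 J/K, positive as the second law requires.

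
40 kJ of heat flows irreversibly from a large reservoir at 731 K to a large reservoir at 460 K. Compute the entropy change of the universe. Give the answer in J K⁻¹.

ΔS_hot = −Q/T_H = −40000/731 = -54.72 J/K and ΔS_cold = +Q/T_C = 40000/460 = 86.96 J/K.
ΔS_total = -54.72 + 86.96 = 32.2 J/K, positive as the second law requires.

ΔS_total = 32.2 J/K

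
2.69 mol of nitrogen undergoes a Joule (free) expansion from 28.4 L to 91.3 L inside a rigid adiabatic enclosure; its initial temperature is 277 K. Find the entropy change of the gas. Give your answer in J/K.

No heat is exchanged and no work is done, so the ideal-gas temperature stays constant.
Entropy is a state function; using a reversible isothermal path, ΔS_gas = nR ln(V₂/V₁) = 2.69 × 8.314 × ln(91.3/28.4) = 26.1 J/K.

ΔS_gas = 26.1 J/K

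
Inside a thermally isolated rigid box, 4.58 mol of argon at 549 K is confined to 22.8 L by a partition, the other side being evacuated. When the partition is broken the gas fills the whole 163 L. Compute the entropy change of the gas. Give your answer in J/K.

ΔS_gas = 74.9 J/K

For an ideal gas in free expansion Q = 0 and W = 0, so T is unchanged.
Entropy is a state function; using a reversible isothermal path, ΔS_gas = nR ln(V₂/V₁) = 4.58 × 8.314 × ln(163/22.8) = 74.9 J/K.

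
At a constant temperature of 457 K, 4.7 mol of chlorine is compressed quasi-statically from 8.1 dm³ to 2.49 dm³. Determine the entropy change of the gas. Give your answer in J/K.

ΔS_gas = -46.1 J/K

For an isothermal ideal gas ΔS_gas = nR ln(V₂/V₁) = 4.7 × 8.314 × ln(2.49/8.1) = -46.1 J/K.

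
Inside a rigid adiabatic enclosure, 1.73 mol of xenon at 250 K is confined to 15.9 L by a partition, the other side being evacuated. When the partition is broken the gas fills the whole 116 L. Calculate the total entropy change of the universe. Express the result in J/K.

ΔS_universe = 28.6 J/K

For an ideal gas in free expansion Q = 0 and W = 0, so T is unchanged.
Entropy is a state function; using a reversible isothermal path, ΔS_gas = nR ln(V₂/V₁) = 1.73 × 8.314 × ln(116/15.9) = 28.6 J/K.
The insulated surroundings exchange no heat, so ΔS_surr = 0 and ΔS_universe = ΔS_gas.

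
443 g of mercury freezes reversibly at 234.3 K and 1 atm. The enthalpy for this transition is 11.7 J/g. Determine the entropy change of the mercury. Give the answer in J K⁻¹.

ΔS = -22.1 J/K

Heat released by the substance: Q = −mL = −443 × 11.7 = −5183.1 J.
At constant T, ΔS = Q_rev/T = −5183.1 / 234.3 = -22.1 J/K.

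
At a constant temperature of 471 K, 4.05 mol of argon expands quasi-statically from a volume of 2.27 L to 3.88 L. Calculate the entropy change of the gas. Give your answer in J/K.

ΔS_gas = 18 J/K

For an isothermal ideal gas ΔS_gas = nR ln(V₂/V₁) = 4.05 × 8.314 × ln(3.88/2.27) = 18 J/K.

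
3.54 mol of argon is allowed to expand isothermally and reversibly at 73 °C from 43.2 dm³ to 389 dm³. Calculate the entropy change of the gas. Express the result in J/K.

ΔS_gas = 64.7 J/K

For an isothermal ideal gas ΔS_gas = nR ln(V₂/V₁) = 3.54 × 8.314 × ln(389/43.2) = 64.7 J/K.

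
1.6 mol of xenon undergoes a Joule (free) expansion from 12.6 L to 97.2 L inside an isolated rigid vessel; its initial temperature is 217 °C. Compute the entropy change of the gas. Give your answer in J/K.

ΔS_gas = 27.2 J/K

For an ideal gas in free expansion Q = 0 and W = 0, so T is unchanged.
Entropy is a state function; using a reversible isothermal path, ΔS_gas = nR ln(V₂/V₁) = 1.6 × 8.314 × ln(97.2/12.6) = 27.2 J/K.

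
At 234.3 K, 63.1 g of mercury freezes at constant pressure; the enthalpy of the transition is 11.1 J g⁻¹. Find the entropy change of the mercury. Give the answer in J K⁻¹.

Heat released by the substance: Q = −mL = −63.1 × 11.1 = −700.41 J.
At constant T, ΔS = Q_rev/T = −700.41 / 234.3 = -2.99 J/K.

ΔS = -2.99 J/K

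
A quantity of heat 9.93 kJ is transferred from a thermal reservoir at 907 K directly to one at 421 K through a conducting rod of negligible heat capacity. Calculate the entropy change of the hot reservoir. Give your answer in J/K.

ΔS_hot = -10.9 J/K

The hot reservoir loses heat Q, so ΔS_hot = −Q/T_H = −9930/907 = -10.9 J/K.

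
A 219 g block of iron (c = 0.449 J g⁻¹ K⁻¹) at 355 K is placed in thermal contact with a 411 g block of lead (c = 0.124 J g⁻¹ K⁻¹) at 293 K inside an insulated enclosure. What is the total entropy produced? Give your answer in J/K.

Energy balance: T_f = (m₁c₁T₁ + m₂c₂T₂)/(m₁c₁ + m₂c₂) = 333.84 K.
ΔS₁ = m₁c₁ ln(T_f/T₁) = 98.331 × ln(333.84/355) = -6.0444 J/K.
ΔS₂ = m₂c₂ ln(T_f/T₂) = 50.964 × ln(333.84/293) = 6.6496 J/K.
ΔS_total = -6.0444 + 6.6496 = 0.605 J/K.

ΔS_total = 0.605 J/K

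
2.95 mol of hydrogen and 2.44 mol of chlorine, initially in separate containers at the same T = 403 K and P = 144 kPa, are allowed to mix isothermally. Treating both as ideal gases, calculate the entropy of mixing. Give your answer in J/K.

Mole fractions: x_A = 2.95/5.39 = 0.547, x_B = 0.453.
ΔS_mix = −R(n_A ln x_A + n_B ln x_B) = −8.314 × (2.95 ln 0.547 + 2.44 ln 0.453) = 30.9 J/K.

ΔS_mix = 30.9 J/K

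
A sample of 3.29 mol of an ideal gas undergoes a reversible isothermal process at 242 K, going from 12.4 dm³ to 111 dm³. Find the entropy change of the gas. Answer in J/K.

ΔS_gas = 60 J/K

For an isothermal ideal gas ΔS_gas = nR ln(V₂/V₁) = 3.29 × 8.314 × ln(111/12.4) = 60 J/K.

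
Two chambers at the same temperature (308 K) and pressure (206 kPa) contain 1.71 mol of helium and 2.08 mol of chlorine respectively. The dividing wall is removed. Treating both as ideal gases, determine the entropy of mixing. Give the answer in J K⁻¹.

ΔS_mix = 21.7 J/K

Mole fractions: x_A = 1.71/3.79 = 0.451, x_B = 0.549.
ΔS_mix = −R(n_A ln x_A + n_B ln x_B) = −8.314 × (1.71 ln 0.451 + 2.08 ln 0.549) = 21.7 J/K.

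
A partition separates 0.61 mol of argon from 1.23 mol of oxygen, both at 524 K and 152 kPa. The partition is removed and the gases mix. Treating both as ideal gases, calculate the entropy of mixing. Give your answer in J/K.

ΔS_mix = 9.72 J/K

Mole fractions: x_A = 0.61/1.84 = 0.332, x_B = 0.668.
ΔS_mix = −R(n_A ln x_A + n_B ln x_B) = −8.314 × (0.61 ln 0.332 + 1.23 ln 0.668) = 9.72 J/K.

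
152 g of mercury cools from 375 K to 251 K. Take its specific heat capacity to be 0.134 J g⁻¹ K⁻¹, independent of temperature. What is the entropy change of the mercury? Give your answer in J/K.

ΔS = -8.18 J/K

ΔS = ∫dQ_rev/T = m c ln(T₂/T₁) = 152 × 0.134 × ln(251/375) = -8.18 J/K.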